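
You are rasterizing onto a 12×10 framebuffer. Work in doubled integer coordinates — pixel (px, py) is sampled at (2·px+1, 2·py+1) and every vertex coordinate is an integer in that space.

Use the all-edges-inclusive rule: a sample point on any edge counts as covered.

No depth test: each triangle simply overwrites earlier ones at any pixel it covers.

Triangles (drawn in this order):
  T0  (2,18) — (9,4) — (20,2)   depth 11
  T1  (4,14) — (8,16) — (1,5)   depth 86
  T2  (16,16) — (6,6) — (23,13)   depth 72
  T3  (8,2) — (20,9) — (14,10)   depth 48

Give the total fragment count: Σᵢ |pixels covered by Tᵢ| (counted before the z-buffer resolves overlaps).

T0:
  2·area = 140
  edge (2, 18)→(9, 4): d=(7,-14) inclusive
  edge (9, 4)→(20, 2): d=(11,-2) inclusive
  edge (20, 2)→(2, 18): d=(-18,16) inclusive
    (7,1)@(15, 3): e=[77,1,62] → X
    (8,1)@(17, 3): e=[105,5,30] → X
    (9,1)@(19, 3): e=[133,9,-2] → .
    (4,2)@(9, 5): e=[7,11,122] → X
    (5,2)@(11, 5): e=[35,15,90] → X
    (6,2)@(13, 5): e=[63,19,58] → X
    (8,2)@(17, 5): e=[119,27,-6] → .
    (4,3)@(9, 7): e=[21,33,86] → X
    (7,3)@(15, 7): e=[105,45,-10] → .
    (3,4)@(7, 9): e=[7,51,82] → X
    (6,4)@(13, 9): e=[91,63,-14] → .
    (3,5)@(7, 11): e=[21,73,46] → X
  covered (18 px):
    . . . . . . . . . . . .
    . . . . . . . X X . . .
    . . . . X X X X . . . .
    . . . . X X X . . . . .
    . . . X X X . . . . . .
    . . . X X . . . . . . .
    . . X X . . . . . . . .
    . . X . . . . . . . . .
    . X . . . . . . . . . .
    . . . . . . . . . . . .
T1:
  2·area = 30  (B↔C swapped to make it positive)
  edge (4, 14)→(1, 5): d=(-3,-9) inclusive
  edge (1, 5)→(8, 16): d=(7,11) inclusive
  edge (8, 16)→(4, 14): d=(-4,-2) inclusive
    (0,2)@(1, 5): e=[0,0,30] → X  [on edge]
    (1,2)@(3, 5): e=[18,-22,34] → .
    (0,3)@(1, 7): e=[-6,14,22] → .
    (1,4)@(3, 9): e=[6,6,18] → X
    (2,4)@(5, 9): e=[24,-16,22] → .
    (1,5)@(3, 11): e=[0,20,10] → X  [on edge]
    (2,5)@(5, 11): e=[18,-2,14] → .
    (1,6)@(3, 13): e=[-6,34,2] → .
    (2,6)@(5, 13): e=[12,12,6] → X
    (3,6)@(7, 13): e=[30,-10,10] → .
    (2,7)@(5, 15): e=[6,26,-2] → .
    (3,7)@(7, 15): e=[24,4,2] → X
    (2,8)@(5, 17): e=[0,40,-10] → .  [on edge]
  covered (5 px):
    . . . . . . . . . . . .
    . . . . . . . . . . . .
    X . . . . . . . . . . .
    . . . . . . . . . . . .
    . X . . . . . . . . . .
    . X . . . . . . . . . .
    . . X . . . . . . . . .
    . . . X . . . . . . . .
    . . . . . . . . . . . .
    . . . . . . . . . . . .
T2:
  2·area = 100
  edge (16, 16)→(6, 6): d=(-10,-10) inclusive
  edge (6, 6)→(23, 13): d=(17,7) inclusive
  edge (23, 13)→(16, 16): d=(-7,3) inclusive
    (0,0)@(1, 1): e=[0,-50,150] → .  [on edge]
    (1,1)@(3, 3): e=[0,-30,130] → .  [on edge]
    (2,2)@(5, 5): e=[0,-10,110] → .  [on edge]
    (3,3)@(7, 7): e=[0,10,90] → X  [on edge]
    (4,3)@(9, 7): e=[20,-4,84] → .
    (3,4)@(7, 9): e=[-20,44,76] → .
    (4,4)@(9, 9): e=[0,30,70] → X  [on edge]
    (5,4)@(11, 9): e=[20,16,64] → X
    (6,4)@(13, 9): e=[40,2,58] → X
    (7,4)@(15, 9): e=[60,-12,52] → .
    (4,5)@(9, 11): e=[-20,64,56] → .
    (5,5)@(11, 11): e=[0,50,50] → X  [on edge]
    (6,6)@(13, 13): e=[0,70,30] → X  [on edge]
    (11,6)@(23, 13): e=[100,0,0] → X  [on edge]
    (7,7)@(15, 15): e=[0,90,10] → X  [on edge]
    (8,8)@(17, 17): e=[0,110,-10] → .  [on edge]
    (4,9)@(9, 19): e=[-100,200,0] → .  [on edge]
    (9,9)@(19, 19): e=[0,130,-30] → .  [on edge]
  covered (16 px):
    . . . . . . . . . . . .
    . . . . . . . . . . . .
    . . . . . . . . . . . .
    . . . X . . . . . . . .
    . . . . X X X . . . . .
    . . . . . X X X X . . .
    . . . . . . X X X X X X
    . . . . . . . X X . . .
    . . . . . . . . . . . .
    . . . . . . . . . . . .
T3:
  2·area = 54
  edge (8, 2)→(20, 9): d=(12,7) inclusive
  edge (20, 9)→(14, 10): d=(-6,1) inclusive
  edge (14, 10)→(8, 2): d=(-6,-8) inclusive
    (4,1)@(9, 3): e=[5,47,2] → X
    (5,1)@(11, 3): e=[-9,45,18] → .
    (4,2)@(9, 5): e=[29,35,-10] → .
    (5,2)@(11, 5): e=[15,33,6] → X
    (6,2)@(13, 5): e=[1,31,22] → X
    (7,2)@(15, 5): e=[-13,29,38] → .
    (5,3)@(11, 7): e=[39,21,-6] → .
    (6,3)@(13, 7): e=[25,19,10] → X
    (7,3)@(15, 7): e=[11,17,26] → X
    (8,3)@(17, 7): e=[-3,15,42] → .
    (6,4)@(13, 9): e=[49,7,-2] → .
    (7,4)@(15, 9): e=[35,5,14] → X
  covered (8 px):
    . . . . . . . . . . . .
    . . . . X . . . . . . .
    . . . . . X X . . . . .
    . . . . . . X X . . . .
    . . . . . . . X X X . .
    . . . . . . . . . . . .
    . . . . . . . . . . . .
    . . . . . . . . . . . .
    . . . . . . . . . . . .
    . . . . . . . . . . . .

Final: 47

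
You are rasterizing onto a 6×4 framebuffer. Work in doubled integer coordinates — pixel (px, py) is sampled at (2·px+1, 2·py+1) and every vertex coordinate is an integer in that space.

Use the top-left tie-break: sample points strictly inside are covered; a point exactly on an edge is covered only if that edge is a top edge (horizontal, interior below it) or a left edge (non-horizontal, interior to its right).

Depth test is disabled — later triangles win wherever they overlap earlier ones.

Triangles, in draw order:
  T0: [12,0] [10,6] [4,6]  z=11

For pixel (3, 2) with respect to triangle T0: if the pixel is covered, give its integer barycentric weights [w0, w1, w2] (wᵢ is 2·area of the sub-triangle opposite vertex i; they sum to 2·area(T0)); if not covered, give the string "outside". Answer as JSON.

T0:
  2·area = 36
  edge (12, 0)→(10, 6): d=(-2,6) right/bottom  bias=-1
  edge (10, 6)→(4, 6): d=(-6,0) right/bottom  bias=-1
  edge (4, 6)→(12, 0): d=(8,-6) top-left  bias=+0
    (5,0)@(11, 1): e=[4,30,2] → █
    (4,1)@(9, 3): e=[12,18,6] → █
    (5,1)@(11, 3): e=[0,18,18] → ·  [on edge]
    (3,2)@(7, 5): e=[20,6,10] → █
    (5,2)@(11, 5): e=[-4,6,34] → ·
    (3,3)@(7, 7): e=[16,-6,26] → ·
    (4,3)@(9, 7): e=[4,-6,38] → ·
  covered (4 px):
    · · · · · █
    · · · · █ ·
    · · · █ █ ·
    · · · · · ·

Answer: [6,10,20]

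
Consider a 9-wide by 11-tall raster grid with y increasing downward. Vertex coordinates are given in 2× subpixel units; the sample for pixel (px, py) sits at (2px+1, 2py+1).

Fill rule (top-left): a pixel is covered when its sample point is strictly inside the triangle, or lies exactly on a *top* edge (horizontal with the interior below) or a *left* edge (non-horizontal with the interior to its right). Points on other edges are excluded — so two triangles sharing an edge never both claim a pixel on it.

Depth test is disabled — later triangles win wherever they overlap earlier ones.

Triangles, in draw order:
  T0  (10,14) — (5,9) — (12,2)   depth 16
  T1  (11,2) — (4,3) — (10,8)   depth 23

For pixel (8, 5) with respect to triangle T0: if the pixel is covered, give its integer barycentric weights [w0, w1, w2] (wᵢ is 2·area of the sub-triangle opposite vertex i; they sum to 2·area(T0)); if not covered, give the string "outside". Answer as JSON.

T0:
  2·area = 70
  edge (10, 14)→(5, 9): d=(-5,-5) top-left  bias=+0
  edge (5, 9)→(12, 2): d=(7,-7) top-left  bias=+0
  edge (12, 2)→(10, 14): d=(-2,12) right/bottom  bias=-1
    (6,0)@(13, 1): e=[80,0,-10] → ·  [on edge]
    (5,1)@(11, 3): e=[60,0,10] → █  [on edge]
    (6,1)@(13, 3): e=[70,14,-14] → ·
    (0,2)@(1, 5): e=[0,-56,126] → ·  [on edge]
    (4,2)@(9, 5): e=[40,0,30] → █  [on edge]
    (6,2)@(13, 5): e=[60,28,-18] → ·
    (1,3)@(3, 7): e=[0,-28,98] → ·  [on edge]
    (3,3)@(7, 7): e=[20,0,50] → █  [on edge]
    (6,3)@(13, 7): e=[50,42,-22] → ·
    (2,4)@(5, 9): e=[0,0,70] → █  [on edge]
    (5,4)@(11, 9): e=[30,42,-2] → ·
    (1,5)@(3, 11): e=[-20,0,90] → ·  [on edge]
    (3,5)@(7, 11): e=[0,28,42] → █  [on edge]
    (0,6)@(1, 13): e=[-40,0,110] → ·  [on edge]
    (4,6)@(9, 13): e=[0,56,14] → █  [on edge]
    (5,7)@(11, 15): e=[0,84,-14] → ·  [on edge]
    (6,8)@(13, 17): e=[0,112,-42] → ·  [on edge]
    (7,9)@(15, 19): e=[0,140,-70] → ·  [on edge]
    (8,10)@(17, 21): e=[0,168,-98] → ·  [on edge]
  covered (12 px):
    · · · · · · · · ·
    · · · · · █ · · ·
    · · · · █ █ · · ·
    · · · █ █ █ · · ·
    · · █ █ █ · · · ·
    · · · █ █ · · · ·
    · · · · █ · · · ·
    · · · · · · · · ·
    · · · · · · · · ·
    · · · · · · · · ·
    · · · · · · · · ·
T1:
  2·area = 41  (B↔C swapped to make it positive)
  edge (11, 2)→(10, 8): d=(-1,6) right/bottom  bias=-1
  edge (10, 8)→(4, 3): d=(-6,-5) top-left  bias=+0
  edge (4, 3)→(11, 2): d=(7,-1) top-left  bias=+0
    (2,1)@(5, 3): e=[35,5,1] → █
    (3,1)@(7, 3): e=[23,15,3] → █
    (4,1)@(9, 3): e=[11,25,5] → █
    (5,1)@(11, 3): e=[-1,35,7] → ·
    (2,2)@(5, 5): e=[33,-7,15] → ·
    (3,2)@(7, 5): e=[21,3,17] → █
    (5,2)@(11, 5): e=[-3,23,21] → ·
    (3,3)@(7, 7): e=[19,-9,31] → ·
    (4,3)@(9, 7): e=[7,1,33] → █
    (5,3)@(11, 7): e=[-5,11,35] → ·
    (4,4)@(9, 9): e=[5,-11,47] → ·
  covered (6 px):
    · · · · · · · · ·
    · · █ █ █ · · · ·
    · · · █ █ · · · ·
    · · · · █ · · · ·
    · · · · · · · · ·
    · · · · · · · · ·
    · · · · · · · · ·
    · · · · · · · · ·
    · · · · · · · · ·
    · · · · · · · · ·
    · · · · · · · · ·

Answer: "outside"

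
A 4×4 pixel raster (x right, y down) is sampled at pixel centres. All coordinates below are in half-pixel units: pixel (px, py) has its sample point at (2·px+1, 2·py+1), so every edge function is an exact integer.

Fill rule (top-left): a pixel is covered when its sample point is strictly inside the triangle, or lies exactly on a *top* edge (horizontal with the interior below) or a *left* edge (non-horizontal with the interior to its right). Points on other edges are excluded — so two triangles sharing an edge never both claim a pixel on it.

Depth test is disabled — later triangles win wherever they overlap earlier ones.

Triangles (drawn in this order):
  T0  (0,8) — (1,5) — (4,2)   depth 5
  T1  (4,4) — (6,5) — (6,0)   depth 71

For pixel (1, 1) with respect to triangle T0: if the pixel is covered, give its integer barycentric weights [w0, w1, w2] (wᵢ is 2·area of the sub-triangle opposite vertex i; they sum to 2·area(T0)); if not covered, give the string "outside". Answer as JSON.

T0:
  2·area = 6
  edge (0, 8)→(1, 5): d=(1,-3) top-left  bias=+0
  edge (1, 5)→(4, 2): d=(3,-3) top-left  bias=+0
  edge (4, 2)→(0, 8): d=(-4,6) right/bottom  bias=-1
    (2,0)@(5, 1): e=[8,0,-2] → ·  [on edge]
    (1,1)@(3, 3): e=[4,0,2] → █  [on edge]
    (2,1)@(5, 3): e=[10,6,-10] → ·
    (0,2)@(1, 5): e=[0,0,6] → █  [on edge]
    (1,2)@(3, 5): e=[6,6,-6] → ·
    (0,3)@(1, 7): e=[2,6,-2] → ·
  covered (2 px):
    · · · ·
    · █ · ·
    █ · · ·
    · · · ·
T1:
  2·area = 10  (B↔C swapped to make it positive)
  edge (4, 4)→(6, 0): d=(2,-4) top-left  bias=+0
  edge (6, 0)→(6, 5): d=(0,5) right/bottom  bias=-1
  edge (6, 5)→(4, 4): d=(-2,-1) top-left  bias=+0
    (2,1)@(5, 3): e=[2,5,3] → █
    (3,1)@(7, 3): e=[10,-5,5] → ·
    (2,2)@(5, 5): e=[6,5,-1] → ·
  covered (1 px):
    · · · ·
    · · █ ·
    · · · ·
    · · · ·

Result: [0,2,4]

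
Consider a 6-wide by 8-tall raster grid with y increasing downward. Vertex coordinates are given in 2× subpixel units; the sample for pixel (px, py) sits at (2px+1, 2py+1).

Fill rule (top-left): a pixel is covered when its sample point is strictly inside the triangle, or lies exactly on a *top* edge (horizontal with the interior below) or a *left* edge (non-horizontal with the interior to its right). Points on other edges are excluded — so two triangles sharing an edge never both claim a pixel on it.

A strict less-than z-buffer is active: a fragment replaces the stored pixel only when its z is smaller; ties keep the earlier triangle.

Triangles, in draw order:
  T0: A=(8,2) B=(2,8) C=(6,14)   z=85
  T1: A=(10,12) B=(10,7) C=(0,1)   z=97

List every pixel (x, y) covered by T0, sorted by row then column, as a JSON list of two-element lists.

T0:
  2·area = 60  (B↔C swapped to make it positive)
  edge (8, 2)→(6, 14): d=(-2,12) right/bottom  bias=-1
  edge (6, 14)→(2, 8): d=(-4,-6) top-left  bias=+0
  edge (2, 8)→(8, 2): d=(6,-6) top-left  bias=+0
    (4,0)@(9, 1): e=[-10,70,0] → ·  [on edge]
    (3,1)@(7, 3): e=[10,50,0] → █  [on edge]
    (4,1)@(9, 3): e=[-14,62,12] → ·
    (2,2)@(5, 5): e=[30,30,0] → █  [on edge]
    (4,2)@(9, 5): e=[-18,54,24] → ·
    (1,3)@(3, 7): e=[50,10,0] → █  [on edge]
    (4,3)@(9, 7): e=[-22,46,36] → ·
    (0,4)@(1, 9): e=[70,-10,0] → ·  [on edge]
    (1,4)@(3, 9): e=[46,2,12] → █
    (3,4)@(7, 9): e=[-2,26,36] → ·
    (1,5)@(3, 11): e=[42,-6,24] → ·
    (2,5)@(5, 11): e=[18,6,36] → █
  covered (9 px):
    · · · · · ·
    · · · █ · ·
    · · █ █ · ·
    · █ █ █ · ·
    · █ █ · · ·
    · · █ · · ·
    · · · · · ·
    · · · · · ·
T1:
  2·area = 50  (B↔C swapped to make it positive)
  edge (10, 12)→(0, 1): d=(-10,-11) top-left  bias=+0
  edge (0, 1)→(10, 7): d=(10,6) right/bottom  bias=-1
  edge (10, 7)→(10, 12): d=(0,5) right/bottom  bias=-1
    (1,1)@(3, 3): e=[13,2,35] → █
    (2,1)@(5, 3): e=[35,-10,25] → ·
    (1,2)@(3, 5): e=[-7,22,35] → ·
    (2,2)@(5, 5): e=[15,10,25] → █
    (3,2)@(7, 5): e=[37,-2,15] → ·
    (2,3)@(5, 7): e=[-5,30,25] → ·
    (3,3)@(7, 7): e=[17,18,15] → █
    (4,3)@(9, 7): e=[39,6,5] → █
    (5,3)@(11, 7): e=[61,-6,-5] → ·
    (3,4)@(7, 9): e=[-3,38,15] → ·
    (4,4)@(9, 9): e=[19,26,5] → █
    (5,4)@(11, 9): e=[41,14,-5] → ·
  covered (5 px):
    · · · · · ·
    · █ · · · ·
    · · █ · · ·
    · · · █ █ ·
    · · · · █ ·
    · · · · · ·
    · · · · · ·
    · · · · · ·

Final: [[3,1],[2,2],[3,2],[1,3],[2,3],[3,3],[1,4],[2,4],[2,5]]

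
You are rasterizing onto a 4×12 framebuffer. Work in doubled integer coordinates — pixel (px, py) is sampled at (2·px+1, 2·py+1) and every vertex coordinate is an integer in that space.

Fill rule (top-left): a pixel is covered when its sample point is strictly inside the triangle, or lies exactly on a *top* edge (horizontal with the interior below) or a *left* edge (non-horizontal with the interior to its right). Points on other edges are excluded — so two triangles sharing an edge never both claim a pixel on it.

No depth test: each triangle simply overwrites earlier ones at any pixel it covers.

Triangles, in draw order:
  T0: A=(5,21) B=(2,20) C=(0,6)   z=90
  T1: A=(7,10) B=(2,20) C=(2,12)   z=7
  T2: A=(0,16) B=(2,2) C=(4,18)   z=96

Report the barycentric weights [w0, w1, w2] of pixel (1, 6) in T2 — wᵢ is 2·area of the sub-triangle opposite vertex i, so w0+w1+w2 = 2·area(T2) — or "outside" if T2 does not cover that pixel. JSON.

T0:
  2·area = 40
  edge (5, 21)→(2, 20): d=(-3,-1) top-left  bias=+0
  edge (2, 20)→(0, 6): d=(-2,-14) top-left  bias=+0
  edge (0, 6)→(5, 21): d=(5,15) right/bottom  bias=-1
    (0,4)@(1, 9): e=[32,8,0] → ·  [on edge]
    (0,5)@(1, 11): e=[26,4,10] → #
    (1,5)@(3, 11): e=[28,32,-20] → ·
    (0,6)@(1, 13): e=[20,0,20] → #  [on edge]
    (1,6)@(3, 13): e=[22,28,-10] → ·
    (0,7)@(1, 15): e=[14,-4,30] → ·
    (1,7)@(3, 15): e=[16,24,0] → ·  [on edge]
    (1,8)@(3, 17): e=[10,20,10] → #
    (2,8)@(5, 17): e=[12,48,-20] → ·
    (1,9)@(3, 19): e=[4,16,20] → #
    (2,9)@(5, 19): e=[6,44,-10] → ·
    (1,10)@(3, 21): e=[-2,12,30] → ·
    (2,10)@(5, 21): e=[0,40,0] → ·  [on edge]
  covered (4 px):
    · · · ·
    · · · ·
    · · · ·
    · · · ·
    · · · ·
    # · · ·
    # · · ·
    · · · ·
    · # · ·
    · # · ·
    · · · ·
    · · · ·
T1:
  2·area = 40
  edge (7, 10)→(2, 20): d=(-5,10) right/bottom  bias=-1
  edge (2, 20)→(2, 12): d=(0,-8) top-left  bias=+0
  edge (2, 12)→(7, 10): d=(5,-2) top-left  bias=+0
    (2,5)@(5, 11): e=[15,24,1] → #
    (3,5)@(7, 11): e=[-5,40,5] → ·
    (1,6)@(3, 13): e=[25,8,7] → #
    (3,6)@(7, 13): e=[-15,40,15] → ·
    (1,7)@(3, 15): e=[15,8,17] → #
    (2,7)@(5, 15): e=[-5,24,21] → ·
    (1,8)@(3, 17): e=[5,8,27] → #
    (2,8)@(5, 17): e=[-15,24,31] → ·
    (1,9)@(3, 19): e=[-5,8,37] → ·
  covered (5 px):
    · · · ·
    · · · ·
    · · · ·
    · · · ·
    · · · ·
    · · # ·
    · # # ·
    · # · ·
    · # · ·
    · · · ·
    · · · ·
    · · · ·
T2:
  2·area = 60
  edge (0, 16)→(2, 2): d=(2,-14) top-left  bias=+0
  edge (2, 2)→(4, 18): d=(2,16) right/bottom  bias=-1
  edge (4, 18)→(0, 16): d=(-4,-2) top-left  bias=+0
    (0,4)@(1, 9): e=[0,30,30] → #  [on edge]
    (1,4)@(3, 9): e=[28,-2,34] → ·
    (0,5)@(1, 11): e=[4,34,22] → #
    (1,5)@(3, 11): e=[32,2,26] → #
    (2,5)@(5, 11): e=[60,-30,30] → ·
    (0,6)@(1, 13): e=[8,38,14] → #
    (2,6)@(5, 13): e=[64,-26,22] → ·
    (0,7)@(1, 15): e=[12,42,6] → #
    (2,7)@(5, 15): e=[68,-22,14] → ·
    (0,8)@(1, 17): e=[16,46,-2] → ·
    (1,8)@(3, 17): e=[44,14,2] → #
    (2,8)@(5, 17): e=[72,-18,6] → ·
  covered (8 px):
    · · · ·
    · · · ·
    · · · ·
    · · · ·
    # · · ·
    # # · ·
    # # · ·
    # # · ·
    · # · ·
    · · · ·
    · · · ·
    · · · ·

Answer: [6,18,36]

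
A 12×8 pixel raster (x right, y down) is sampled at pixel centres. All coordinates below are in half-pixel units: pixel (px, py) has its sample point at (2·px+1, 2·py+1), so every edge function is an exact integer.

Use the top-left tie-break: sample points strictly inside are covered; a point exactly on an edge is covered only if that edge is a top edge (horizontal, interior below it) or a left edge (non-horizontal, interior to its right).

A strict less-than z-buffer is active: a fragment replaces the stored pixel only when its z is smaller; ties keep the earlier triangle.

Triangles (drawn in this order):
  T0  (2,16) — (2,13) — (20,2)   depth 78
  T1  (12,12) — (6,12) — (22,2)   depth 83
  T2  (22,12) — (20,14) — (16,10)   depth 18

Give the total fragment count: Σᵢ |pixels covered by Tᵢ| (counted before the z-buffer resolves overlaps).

T0:
  2·area = 54
  edge (2, 16)→(2, 13): d=(0,-3) top-left  bias=+0
  edge (2, 13)→(20, 2): d=(18,-11) top-left  bias=+0
  edge (20, 2)→(2, 16): d=(-18,14) right/bottom  bias=-1
    (6,3)@(13, 7): e=[33,13,8] → X
    (7,3)@(15, 7): e=[39,35,-20] → .
    (4,4)@(9, 9): e=[21,5,28] → X
    (5,4)@(11, 9): e=[27,27,0] → .  [on edge]
    (6,4)@(13, 9): e=[33,49,-28] → .
    (3,5)@(7, 11): e=[15,19,20] → X
    (4,5)@(9, 11): e=[21,41,-8] → .
    (1,6)@(3, 13): e=[3,11,40] → X
    (2,6)@(5, 13): e=[9,33,12] → X
    (3,6)@(7, 13): e=[15,55,-16] → .
    (1,7)@(3, 15): e=[3,47,4] → X
    (2,7)@(5, 15): e=[9,69,-24] → .
  covered (6 px):
    . . . . . . . . . . . .
    . . . . . . . . . . . .
    . . . . . . . . . . . .
    . . . . . . X . . . . .
    . . . . X . . . . . . .
    . . . X . . . . . . . .
    . X X . . . . . . . . .
    . X . . . . . . . . . .
T1:
  2·area = 60
  edge (12, 12)→(6, 12): d=(-6,0) right/bottom  bias=-1
  edge (6, 12)→(22, 2): d=(16,-10) top-left  bias=+0
  edge (22, 2)→(12, 12): d=(-10,10) right/bottom  bias=-1
    (11,0)@(23, 1): e=[66,-6,0] → .  [on edge]
    (10,1)@(21, 3): e=[54,6,0] → .  [on edge]
    (9,2)@(19, 5): e=[42,18,0] → .  [on edge]
    (7,3)@(15, 7): e=[30,10,20] → X
    (8,3)@(17, 7): e=[30,30,0] → .  [on edge]
    (5,4)@(11, 9): e=[18,2,40] → X
    (6,4)@(13, 9): e=[18,22,20] → X
    (7,4)@(15, 9): e=[18,42,0] → .  [on edge]
    (4,5)@(9, 11): e=[6,14,40] → X
    (6,5)@(13, 11): e=[6,54,0] → .  [on edge]
    (4,6)@(9, 13): e=[-6,46,20] → .
    (5,6)@(11, 13): e=[-6,66,0] → .  [on edge]
    (4,7)@(9, 15): e=[-18,78,0] → .  [on edge]
  covered (5 px):
    . . . . . . . . . . . .
    . . . . . . . . . . . .
    . . . . . . . . . . . .
    . . . . . . . X . . . .
    . . . . . X X . . . . .
    . . . . X X . . . . . .
    . . . . . . . . . . . .
    . . . . . . . . . . . .
T2:
  2·area = 16
  edge (22, 12)→(20, 14): d=(-2,2) right/bottom  bias=-1
  edge (20, 14)→(16, 10): d=(-4,-4) top-left  bias=+0
  edge (16, 10)→(22, 12): d=(6,2) right/bottom  bias=-1
    (3,0)@(7, 1): e=[52,0,-36] → .  [on edge]
    (4,1)@(9, 3): e=[44,0,-28] → .  [on edge]
    (0,2)@(1, 5): e=[56,-40,0] → .  [on edge]
    (5,2)@(11, 5): e=[36,0,-20] → .  [on edge]
    (3,3)@(7, 7): e=[40,-24,0] → .  [on edge]
    (6,3)@(13, 7): e=[28,0,-12] → .  [on edge]
    (6,4)@(13, 9): e=[24,-8,0] → .  [on edge]
    (7,4)@(15, 9): e=[20,0,-4] → .  [on edge]
    (8,5)@(17, 11): e=[12,0,4] → X  [on edge]
    (9,5)@(19, 11): e=[8,8,0] → .  [on edge]
    (11,5)@(23, 11): e=[0,24,-8] → .  [on edge]
    (8,6)@(17, 13): e=[8,-8,16] → .
    (9,6)@(19, 13): e=[4,0,12] → X  [on edge]
    (10,6)@(21, 13): e=[0,8,8] → .  [on edge]
    (9,7)@(19, 15): e=[0,-8,24] → .  [on edge]
    (10,7)@(21, 15): e=[-4,0,20] → .  [on edge]
  covered (2 px):
    . . . . . . . . . . . .
    . . . . . . . . . . . .
    . . . . . . . . . . . .
    . . . . . . . . . . . .
    . . . . . . . . . . . .
    . . . . . . . . X . . .
    . . . . . . . . . X . .
    . . . . . . . . . . . .

Answer: 13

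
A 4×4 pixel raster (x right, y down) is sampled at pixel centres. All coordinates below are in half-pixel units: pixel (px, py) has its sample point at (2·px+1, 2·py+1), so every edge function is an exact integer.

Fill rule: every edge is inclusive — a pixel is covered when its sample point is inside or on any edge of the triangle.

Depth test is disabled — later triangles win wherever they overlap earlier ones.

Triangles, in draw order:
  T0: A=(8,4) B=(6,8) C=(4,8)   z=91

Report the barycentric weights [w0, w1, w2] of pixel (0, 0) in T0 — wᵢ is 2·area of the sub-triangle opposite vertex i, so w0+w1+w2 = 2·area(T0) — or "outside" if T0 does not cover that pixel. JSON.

T0:
  2·area = 8
  edge (8, 4)→(6, 8): d=(-2,4) inclusive
  edge (6, 8)→(4, 8): d=(-2,0) inclusive
  edge (4, 8)→(8, 4): d=(4,-4) inclusive
    (3,2)@(7, 5): e=[2,6,0] → #  [on edge]
    (2,3)@(5, 7): e=[6,2,0] → #  [on edge]
    (3,3)@(7, 7): e=[-2,2,8] → ·
  covered (2 px):
    · · · ·
    · · · ·
    · · · #
    · · # ·

Final: "outside"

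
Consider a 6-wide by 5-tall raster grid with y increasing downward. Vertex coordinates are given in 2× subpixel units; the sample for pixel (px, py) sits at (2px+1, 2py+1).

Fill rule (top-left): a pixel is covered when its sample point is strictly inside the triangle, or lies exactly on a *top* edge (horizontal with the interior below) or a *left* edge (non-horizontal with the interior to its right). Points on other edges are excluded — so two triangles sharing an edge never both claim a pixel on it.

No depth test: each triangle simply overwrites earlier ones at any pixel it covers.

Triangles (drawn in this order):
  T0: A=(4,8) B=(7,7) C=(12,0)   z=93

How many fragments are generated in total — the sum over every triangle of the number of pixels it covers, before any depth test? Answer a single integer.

T0:
  2·area = 16  (B↔C swapped to make it positive)
  edge (4, 8)→(12, 0): d=(8,-8) top-left  bias=+0
  edge (12, 0)→(7, 7): d=(-5,7) right/bottom  bias=-1
  edge (7, 7)→(4, 8): d=(-3,1) right/bottom  bias=-1
    (5,0)@(11, 1): e=[0,2,14] → X  [on edge]
    (4,1)@(9, 3): e=[0,6,10] → X  [on edge]
    (5,1)@(11, 3): e=[16,-8,8] → .
    (3,2)@(7, 5): e=[0,10,6] → X  [on edge]
    (4,2)@(9, 5): e=[16,-4,4] → .
    (2,3)@(5, 7): e=[0,14,2] → X  [on edge]
    (3,3)@(7, 7): e=[16,0,0] → .  [on edge]
    (0,4)@(1, 9): e=[-16,32,0] → .  [on edge]
    (1,4)@(3, 9): e=[0,18,-2] → .  [on edge]
    (2,4)@(5, 9): e=[16,4,-4] → .
  covered (4 px):
    . . . . . X
    . . . . X .
    . . . X . .
    . . X . . .
    . . . . . .

Result: 4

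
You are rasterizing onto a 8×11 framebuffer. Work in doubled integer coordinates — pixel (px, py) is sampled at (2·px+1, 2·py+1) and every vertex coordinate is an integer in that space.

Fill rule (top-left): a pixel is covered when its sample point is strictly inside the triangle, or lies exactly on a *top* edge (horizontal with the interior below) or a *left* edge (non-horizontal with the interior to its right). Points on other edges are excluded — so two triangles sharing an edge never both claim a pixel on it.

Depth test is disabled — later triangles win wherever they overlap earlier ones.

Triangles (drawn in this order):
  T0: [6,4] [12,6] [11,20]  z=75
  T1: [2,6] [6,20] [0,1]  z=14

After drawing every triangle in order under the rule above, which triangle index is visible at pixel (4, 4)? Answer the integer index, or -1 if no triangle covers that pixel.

T0:
  2·area = 86
  edge (6, 4)→(12, 6): d=(6,2) right/bottom  bias=-1
  edge (12, 6)→(11, 20): d=(-1,14) right/bottom  bias=-1
  edge (11, 20)→(6, 4): d=(-5,-16) top-left  bias=+0
    (1,1)@(3, 3): e=[0,129,-43] → ·  [on edge]
    (3,2)@(7, 5): e=[4,71,11] → █
    (4,2)@(9, 5): e=[0,43,43] → ·  [on edge]
    (3,3)@(7, 7): e=[16,69,1] → █
    (4,3)@(9, 7): e=[12,41,33] → █
    (5,3)@(11, 7): e=[8,13,65] → █
    (6,3)@(13, 7): e=[4,-15,97] → ·
    (7,3)@(15, 7): e=[0,-43,129] → ·  [on edge]
    (3,4)@(7, 9): e=[28,67,-9] → ·
    (4,4)@(9, 9): e=[24,39,23] → █
    (6,4)@(13, 9): e=[16,-17,87] → ·
    (4,5)@(9, 11): e=[36,37,13] → █
  covered (13 px):
    · · · · · · · ·
    · · · · · · · ·
    · · · █ · · · ·
    · · · █ █ █ · ·
    · · · · █ █ · ·
    · · · · █ █ · ·
    · · · · █ █ · ·
    · · · · · █ · ·
    · · · · · █ · ·
    · · · · · █ · ·
    · · · · · · · ·
T1:
  2·area = 8
  edge (2, 6)→(6, 20): d=(4,14) right/bottom  bias=-1
  edge (6, 20)→(0, 1): d=(-6,-19) top-left  bias=+0
  edge (0, 1)→(2, 6): d=(2,5) right/bottom  bias=-1
  covered (0 px):
    · · · · · · · ·
    · · · · · · · ·
    · · · · · · · ·
    · · · · · · · ·
    · · · · · · · ·
    · · · · · · · ·
    · · · · · · · ·
    · · · · · · · ·
    · · · · · · · ·
    · · · · · · · ·
    · · · · · · · ·

Z-buffer (winner per pixel, '.' = empty):
  . . . . . . . .
  . . . . . . . .
  . . . 0 . . . .
  . . . 0 0 0 . .
  . . . . 0 0 . .
  . . . . 0 0 . .
  . . . . 0 0 . .
  . . . . . 0 . .
  . . . . . 0 . .
  . . . . . 0 . .
  . . . . . . . .

Final: 0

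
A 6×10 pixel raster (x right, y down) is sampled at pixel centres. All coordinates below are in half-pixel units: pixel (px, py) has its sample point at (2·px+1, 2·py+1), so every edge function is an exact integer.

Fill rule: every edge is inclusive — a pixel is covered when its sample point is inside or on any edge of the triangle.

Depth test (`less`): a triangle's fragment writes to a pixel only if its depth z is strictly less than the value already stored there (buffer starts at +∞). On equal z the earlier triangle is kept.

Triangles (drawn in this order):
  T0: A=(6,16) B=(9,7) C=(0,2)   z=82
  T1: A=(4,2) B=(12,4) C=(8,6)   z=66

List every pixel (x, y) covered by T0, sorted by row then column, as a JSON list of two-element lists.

T0:
  2·area = 96  (B↔C swapped to make it positive)
  edge (6, 16)→(0, 2): d=(-6,-14) inclusive
  edge (0, 2)→(9, 7): d=(9,5) inclusive
  edge (9, 7)→(6, 16): d=(-3,9) inclusive
    (5,0)@(11, 1): e=[160,-64,0] → ·  [on edge]
    (0,1)@(1, 3): e=[8,4,84] → █
    (1,1)@(3, 3): e=[36,-6,66] → ·
    (0,2)@(1, 5): e=[-4,22,78] → ·
    (1,2)@(3, 5): e=[24,12,60] → █
    (2,2)@(5, 5): e=[52,2,42] → █
    (3,2)@(7, 5): e=[80,-8,24] → ·
    (1,3)@(3, 7): e=[12,30,54] → █
    (3,3)@(7, 7): e=[68,10,18] → █
    (4,3)@(9, 7): e=[96,0,0] → █  [on edge]
    (5,3)@(11, 7): e=[124,-10,-18] → ·
    (1,4)@(3, 9): e=[0,48,48] → █  [on edge]
    (3,6)@(7, 13): e=[32,64,0] → █  [on edge]
    (2,9)@(5, 19): e=[-32,128,0] → ·  [on edge]
  covered (14 px):
    · · · · · ·
    █ · · · · ·
    · █ █ · · ·
    · █ █ █ █ ·
    · █ █ █ · ·
    · · █ █ · ·
    · · █ █ · ·
    · · · · · ·
    · · · · · ·
    · · · · · ·
T1:
  2·area = 24
  edge (4, 2)→(12, 4): d=(8,2) inclusive
  edge (12, 4)→(8, 6): d=(-4,2) inclusive
  edge (8, 6)→(4, 2): d=(-4,-4) inclusive
    (1,0)@(3, 1): e=[-6,30,0] → ·  [on edge]
    (2,1)@(5, 3): e=[6,18,0] → █  [on edge]
    (3,1)@(7, 3): e=[2,14,8] → █
    (4,1)@(9, 3): e=[-2,10,16] → ·
    (2,2)@(5, 5): e=[22,10,-8] → ·
    (3,2)@(7, 5): e=[18,6,0] → █  [on edge]
    (4,2)@(9, 5): e=[14,2,8] → █
    (5,2)@(11, 5): e=[10,-2,16] → ·
    (3,3)@(7, 7): e=[34,-2,-8] → ·
    (4,3)@(9, 7): e=[30,-6,0] → ·  [on edge]
    (5,4)@(11, 9): e=[42,-18,0] → ·  [on edge]
  covered (4 px):
    · · · · · ·
    · · █ █ · ·
    · · · █ █ ·
    · · · · · ·
    · · · · · ·
    · · · · · ·
    · · · · · ·
    · · · · · ·
    · · · · · ·
    · · · · · ·

Result: [[0,1],[1,2],[2,2],[1,3],[2,3],[3,3],[4,3],[1,4],[2,4],[3,4],[2,5],[3,5],[2,6],[3,6]]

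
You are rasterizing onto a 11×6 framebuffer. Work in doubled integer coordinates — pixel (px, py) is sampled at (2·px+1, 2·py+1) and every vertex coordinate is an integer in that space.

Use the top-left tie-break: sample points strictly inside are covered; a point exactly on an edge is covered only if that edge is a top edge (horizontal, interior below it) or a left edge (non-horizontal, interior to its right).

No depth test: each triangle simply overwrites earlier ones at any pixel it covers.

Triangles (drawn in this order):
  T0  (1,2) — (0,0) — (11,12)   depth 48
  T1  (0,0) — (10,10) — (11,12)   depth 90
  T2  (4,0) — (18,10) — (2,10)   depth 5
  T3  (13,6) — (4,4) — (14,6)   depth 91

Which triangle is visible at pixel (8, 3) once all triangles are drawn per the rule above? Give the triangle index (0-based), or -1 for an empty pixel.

T0:
  2·area = 10
  edge (1, 2)→(0, 0): d=(-1,-2) top-left  bias=+0
  edge (0, 0)→(11, 12): d=(11,12) right/bottom  bias=-1
  edge (11, 12)→(1, 2): d=(-10,-10) top-left  bias=+0
  covered (0 px):
    · · · · · · · · · · ·
    · · · · · · · · · · ·
    · · · · · · · · · · ·
    · · · · · · · · · · ·
    · · · · · · · · · · ·
    · · · · · · · · · · ·
T1:
  2·area = 10
  edge (0, 0)→(10, 10): d=(10,10) right/bottom  bias=-1
  edge (10, 10)→(11, 12): d=(1,2) right/bottom  bias=-1
  edge (11, 12)→(0, 0): d=(-11,-12) top-left  bias=+0
    (0,0)@(1, 1): e=[0,9,1] → ·  [on edge]
    (1,1)@(3, 3): e=[0,7,3] → ·  [on edge]
    (2,2)@(5, 5): e=[0,5,5] → ·  [on edge]
    (3,3)@(7, 7): e=[0,3,7] → ·  [on edge]
    (4,4)@(9, 9): e=[0,1,9] → ·  [on edge]
    (5,5)@(11, 11): e=[0,-1,11] → ·  [on edge]
  covered (0 px):
    · · · · · · · · · · ·
    · · · · · · · · · · ·
    · · · · · · · · · · ·
    · · · · · · · · · · ·
    · · · · · · · · · · ·
    · · · · · · · · · · ·
T2:
  2·area = 160
  edge (4, 0)→(18, 10): d=(14,10) right/bottom  bias=-1
  edge (18, 10)→(2, 10): d=(-16,0) right/bottom  bias=-1
  edge (2, 10)→(4, 0): d=(2,-10) top-left  bias=+0
    (2,0)@(5, 1): e=[4,144,12] → █
    (3,0)@(7, 1): e=[-16,144,32] → ·
    (2,1)@(5, 3): e=[32,112,16] → █
    (3,1)@(7, 3): e=[12,112,36] → █
    (4,1)@(9, 3): e=[-8,112,56] → ·
    (1,2)@(3, 5): e=[80,80,0] → █  [on edge]
    (4,2)@(9, 5): e=[20,80,60] → █
    (5,2)@(11, 5): e=[0,80,80] → ·  [on edge]
    (1,3)@(3, 7): e=[108,48,4] → █
    (5,3)@(11, 7): e=[28,48,84] → █
    (6,3)@(13, 7): e=[8,48,104] → █
    (7,3)@(15, 7): e=[-12,48,124] → ·
  covered (20 px):
    · · █ · · · · · · · ·
    · · █ █ · · · · · · ·
    · █ █ █ █ · · · · · ·
    · █ █ █ █ █ █ · · · ·
    · █ █ █ █ █ █ █ · · ·
    · · · · · · · · · · ·
T3:
  2·area = 2
  edge (13, 6)→(4, 4): d=(-9,-2) top-left  bias=+0
  edge (4, 4)→(14, 6): d=(10,2) right/bottom  bias=-1
  edge (14, 6)→(13, 6): d=(-1,0) right/bottom  bias=-1
    (4,2)@(9, 5): e=[1,0,1] → ·  [on edge]
    (9,3)@(19, 7): e=[3,0,-1] → ·  [on edge]
  covered (0 px):
    · · · · · · · · · · ·
    · · · · · · · · · · ·
    · · · · · · · · · · ·
    · · · · · · · · · · ·
    · · · · · · · · · · ·
    · · · · · · · · · · ·

Z-buffer (winner per pixel, '.' = empty):
  . . 2 . . . . . . . .
  . . 2 2 . . . . . . .
  . 2 2 2 2 . . . . . .
  . 2 2 2 2 2 2 . . . .
  . 2 2 2 2 2 2 2 . . .
  . . . . . . . . . . .

Result: -1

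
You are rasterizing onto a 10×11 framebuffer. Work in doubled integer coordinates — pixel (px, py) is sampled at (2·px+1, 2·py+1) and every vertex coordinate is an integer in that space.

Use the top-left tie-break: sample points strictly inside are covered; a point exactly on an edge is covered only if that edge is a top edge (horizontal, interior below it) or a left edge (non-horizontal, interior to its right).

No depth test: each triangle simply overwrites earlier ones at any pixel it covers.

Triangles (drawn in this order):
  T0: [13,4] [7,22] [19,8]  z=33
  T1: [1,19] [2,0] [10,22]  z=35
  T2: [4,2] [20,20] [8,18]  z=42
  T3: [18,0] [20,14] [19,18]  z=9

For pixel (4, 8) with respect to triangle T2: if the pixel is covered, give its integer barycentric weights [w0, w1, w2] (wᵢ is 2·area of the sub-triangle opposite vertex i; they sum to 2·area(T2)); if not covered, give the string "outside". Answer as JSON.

T0:
  2·area = 132  (B↔C swapped to make it positive)
  edge (13, 4)→(19, 8): d=(6,4) right/bottom  bias=-1
  edge (19, 8)→(7, 22): d=(-12,14) right/bottom  bias=-1
  edge (7, 22)→(13, 4): d=(6,-18) top-left  bias=+0
    (6,2)@(13, 5): e=[6,120,6] → █
    (7,2)@(15, 5): e=[-2,92,42] → ·
    (6,3)@(13, 7): e=[18,96,18] → █
    (7,3)@(15, 7): e=[10,68,54] → █
    (8,3)@(17, 7): e=[2,40,90] → █
    (9,3)@(19, 7): e=[-6,12,126] → ·
    (6,4)@(13, 9): e=[30,72,30] → █
    (9,4)@(19, 9): e=[6,-12,138] → ·
    (5,5)@(11, 11): e=[50,76,6] → █
    (8,5)@(17, 11): e=[26,-8,114] → ·
    (5,6)@(11, 13): e=[62,52,18] → █
    (7,6)@(15, 13): e=[46,-4,90] → ·
    (6,7)@(13, 15): e=[66,0,66] → ·  [on edge]
  covered (16 px):
    · · · · · · · · · ·
    · · · · · · · · · ·
    · · · · · · █ · · ·
    · · · · · · █ █ █ ·
    · · · · · · █ █ █ ·
    · · · · · █ █ █ · ·
    · · · · · █ █ · · ·
    · · · · · █ · · · ·
    · · · · █ █ · · · ·
    · · · · █ · · · · ·
    · · · · · · · · · ·
T1:
  2·area = 174
  edge (1, 19)→(2, 0): d=(1,-19) top-left  bias=+0
  edge (2, 0)→(10, 22): d=(8,22) right/bottom  bias=-1
  edge (10, 22)→(1, 19): d=(-9,-3) top-left  bias=+0
    (1,1)@(3, 3): e=[22,2,150] → █
    (2,1)@(5, 3): e=[60,-42,156] → ·
    (1,2)@(3, 5): e=[24,18,132] → █
    (2,2)@(5, 5): e=[62,-26,138] → ·
    (1,3)@(3, 7): e=[26,34,114] → █
    (2,3)@(5, 7): e=[64,-10,120] → ·
    (1,4)@(3, 9): e=[28,50,96] → █
    (2,4)@(5, 9): e=[66,6,102] → █
    (3,4)@(7, 9): e=[104,-38,108] → ·
    (1,5)@(3, 11): e=[30,66,78] → █
    (3,5)@(7, 11): e=[106,-22,90] → ·
    (1,6)@(3, 13): e=[32,82,60] → █
    (0,9)@(1, 19): e=[0,174,0] → █  [on edge]
    (3,10)@(7, 21): e=[116,58,0] → █  [on edge]
  covered (21 px):
    · · · · · · · · · ·
    · █ · · · · · · · ·
    · █ · · · · · · · ·
    · █ · · · · · · · ·
    · █ █ · · · · · · ·
    · █ █ · · · · · · ·
    · █ █ · · · · · · ·
    · █ █ █ · · · · · ·
    · █ █ █ · · · · · ·
    █ █ █ █ · · · · · ·
    · · · █ █ · · · · ·
T2:
  2·area = 184
  edge (4, 2)→(20, 20): d=(16,18) right/bottom  bias=-1
  edge (20, 20)→(8, 18): d=(-12,-2) top-left  bias=+0
  edge (8, 18)→(4, 2): d=(-4,-16) top-left  bias=+0
    (2,2)@(5, 5): e=[30,150,4] → █
    (3,2)@(7, 5): e=[-6,154,36] → ·
    (2,3)@(5, 7): e=[62,126,-4] → ·
    (3,3)@(7, 7): e=[26,130,28] → █
    (4,3)@(9, 7): e=[-10,134,60] → ·
    (3,4)@(7, 9): e=[58,106,20] → █
    (4,4)@(9, 9): e=[22,110,52] → █
    (5,4)@(11, 9): e=[-14,114,84] → ·
    (3,5)@(7, 11): e=[90,82,12] → █
    (5,5)@(11, 11): e=[18,90,76] → █
    (6,5)@(13, 11): e=[-18,94,108] → ·
    (3,6)@(7, 13): e=[122,58,4] → █
  covered (23 px):
    · · · · · · · · · ·
    · · · · · · · · · ·
    · · █ · · · · · · ·
    · · · █ · · · · · ·
    · · · █ █ · · · · ·
    · · · █ █ █ · · · ·
    · · · █ █ █ █ · · ·
    · · · · █ █ █ █ · ·
    · · · · █ █ █ █ █ ·
    · · · · · · · █ █ █
    · · · · · · · · · ·
T3:
  2·area = 22
  edge (18, 0)→(20, 14): d=(2,14) right/bottom  bias=-1
  edge (20, 14)→(19, 18): d=(-1,4) right/bottom  bias=-1
  edge (19, 18)→(18, 0): d=(-1,-18) top-left  bias=+0
    (9,3)@(19, 7): e=[0,11,11] → ·  [on edge]
    (9,4)@(19, 9): e=[4,9,9] → █
    (9,5)@(19, 11): e=[8,7,7] → █
    (9,6)@(19, 13): e=[12,5,5] → █
    (9,7)@(19, 15): e=[16,3,3] → █
    (9,8)@(19, 17): e=[20,1,1] → █
    (9,9)@(19, 19): e=[24,-1,-1] → ·
  covered (5 px):
    · · · · · · · · · ·
    · · · · · · · · · ·
    · · · · · · · · · ·
    · · · · · · · · · ·
    · · · · · · · · · █
    · · · · · · · · · █
    · · · · · · · · · █
    · · · · · · · · · █
    · · · · · · · · · █
    · · · · · · · · · ·
    · · · · · · · · · ·

Result: [14,20,150]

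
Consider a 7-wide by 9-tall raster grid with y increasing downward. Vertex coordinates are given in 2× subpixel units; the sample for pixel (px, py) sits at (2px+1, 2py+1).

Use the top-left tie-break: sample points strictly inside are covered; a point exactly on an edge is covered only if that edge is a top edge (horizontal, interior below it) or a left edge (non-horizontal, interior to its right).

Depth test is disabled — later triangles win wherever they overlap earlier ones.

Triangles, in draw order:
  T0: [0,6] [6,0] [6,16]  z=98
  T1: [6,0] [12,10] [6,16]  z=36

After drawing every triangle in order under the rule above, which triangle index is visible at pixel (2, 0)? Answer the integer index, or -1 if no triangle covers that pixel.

T0:
  2·area = 96
  edge (0, 6)→(6, 0): d=(6,-6) top-left  bias=+0
  edge (6, 0)→(6, 16): d=(0,16) right/bottom  bias=-1
  edge (6, 16)→(0, 6): d=(-6,-10) top-left  bias=+0
    (2,0)@(5, 1): e=[0,16,80] → █  [on edge]
    (3,0)@(7, 1): e=[12,-16,100] → ·
    (1,1)@(3, 3): e=[0,48,48] → █  [on edge]
    (3,1)@(7, 3): e=[24,-16,88] → ·
    (0,2)@(1, 5): e=[0,80,16] → █  [on edge]
    (3,2)@(7, 5): e=[36,-16,76] → ·
    (0,3)@(1, 7): e=[12,80,4] → █
    (3,3)@(7, 7): e=[48,-16,64] → ·
    (0,4)@(1, 9): e=[24,80,-8] → ·
    (1,4)@(3, 9): e=[36,48,12] → █
    (3,4)@(7, 9): e=[60,-16,52] → ·
    (1,5)@(3, 11): e=[48,48,0] → █  [on edge]
  covered (14 px):
    · · █ · · · ·
    · █ █ · · · ·
    █ █ █ · · · ·
    █ █ █ · · · ·
    · █ █ · · · ·
    · █ █ · · · ·
    · · █ · · · ·
    · · · · · · ·
    · · · · · · ·
T1:
  2·area = 96
  edge (6, 0)→(12, 10): d=(6,10) right/bottom  bias=-1
  edge (12, 10)→(6, 16): d=(-6,6) right/bottom  bias=-1
  edge (6, 16)→(6, 0): d=(0,-16) top-left  bias=+0
    (3,1)@(7, 3): e=[8,72,16] → █
    (4,1)@(9, 3): e=[-12,60,48] → ·
    (3,2)@(7, 5): e=[20,60,16] → █
    (4,2)@(9, 5): e=[0,48,48] → ·  [on edge]
    (3,3)@(7, 7): e=[32,48,16] → █
    (4,3)@(9, 7): e=[12,36,48] → █
    (5,3)@(11, 7): e=[-8,24,80] → ·
    (3,4)@(7, 9): e=[44,36,16] → █
    (5,4)@(11, 9): e=[4,12,80] → █
    (6,4)@(13, 9): e=[-16,0,112] → ·  [on edge]
    (3,5)@(7, 11): e=[56,24,16] → █
    (5,5)@(11, 11): e=[16,0,80] → ·  [on edge]
    (4,6)@(9, 13): e=[48,0,48] → ·  [on edge]
    (3,7)@(7, 15): e=[80,0,16] → ·  [on edge]
    (2,8)@(5, 17): e=[112,0,-16] → ·  [on edge]
  covered (10 px):
    · · · · · · ·
    · · · █ · · ·
    · · · █ · · ·
    · · · █ █ · ·
    · · · █ █ █ ·
    · · · █ █ · ·
    · · · █ · · ·
    · · · · · · ·
    · · · · · · ·

Z-buffer (winner per pixel, '.' = empty):
  . . 0 . . . .
  . 0 0 1 . . .
  0 0 0 1 . . .
  0 0 0 1 1 . .
  . 0 0 1 1 1 .
  . 0 0 1 1 . .
  . . 0 1 . . .
  . . . . . . .
  . . . . . . .

Answer: 0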